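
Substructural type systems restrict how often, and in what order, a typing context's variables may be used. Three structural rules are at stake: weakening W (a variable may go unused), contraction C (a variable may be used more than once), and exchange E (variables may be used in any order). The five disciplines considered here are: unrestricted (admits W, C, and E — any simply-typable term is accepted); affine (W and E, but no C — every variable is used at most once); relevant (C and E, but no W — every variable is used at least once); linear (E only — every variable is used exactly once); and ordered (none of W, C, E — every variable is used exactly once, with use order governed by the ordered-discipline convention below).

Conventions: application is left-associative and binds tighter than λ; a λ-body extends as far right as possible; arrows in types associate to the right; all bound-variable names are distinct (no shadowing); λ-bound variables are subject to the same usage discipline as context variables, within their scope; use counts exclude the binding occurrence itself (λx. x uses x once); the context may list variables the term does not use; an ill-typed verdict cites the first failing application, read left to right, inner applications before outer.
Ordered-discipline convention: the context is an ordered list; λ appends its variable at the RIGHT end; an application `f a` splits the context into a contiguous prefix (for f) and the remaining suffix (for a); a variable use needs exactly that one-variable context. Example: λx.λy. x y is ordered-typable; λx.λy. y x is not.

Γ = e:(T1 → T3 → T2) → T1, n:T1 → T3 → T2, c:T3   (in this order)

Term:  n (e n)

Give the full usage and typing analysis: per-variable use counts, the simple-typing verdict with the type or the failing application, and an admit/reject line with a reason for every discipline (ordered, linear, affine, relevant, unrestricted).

usage: e=1; n=2; c=0
order of uses: n, e, n
typing: well-typed at T3 → T2
ordered: ✗ — uses contraction: n ×2; c never used (weakening)
linear: ✗ — uses contraction: n ×2; c never used (weakening)
affine: ✗ — uses contraction: n ×2
relevant: ✗ — c never used (weakening)
unrestricted: ✓ — well-typed at T3 → T2; no restrictions here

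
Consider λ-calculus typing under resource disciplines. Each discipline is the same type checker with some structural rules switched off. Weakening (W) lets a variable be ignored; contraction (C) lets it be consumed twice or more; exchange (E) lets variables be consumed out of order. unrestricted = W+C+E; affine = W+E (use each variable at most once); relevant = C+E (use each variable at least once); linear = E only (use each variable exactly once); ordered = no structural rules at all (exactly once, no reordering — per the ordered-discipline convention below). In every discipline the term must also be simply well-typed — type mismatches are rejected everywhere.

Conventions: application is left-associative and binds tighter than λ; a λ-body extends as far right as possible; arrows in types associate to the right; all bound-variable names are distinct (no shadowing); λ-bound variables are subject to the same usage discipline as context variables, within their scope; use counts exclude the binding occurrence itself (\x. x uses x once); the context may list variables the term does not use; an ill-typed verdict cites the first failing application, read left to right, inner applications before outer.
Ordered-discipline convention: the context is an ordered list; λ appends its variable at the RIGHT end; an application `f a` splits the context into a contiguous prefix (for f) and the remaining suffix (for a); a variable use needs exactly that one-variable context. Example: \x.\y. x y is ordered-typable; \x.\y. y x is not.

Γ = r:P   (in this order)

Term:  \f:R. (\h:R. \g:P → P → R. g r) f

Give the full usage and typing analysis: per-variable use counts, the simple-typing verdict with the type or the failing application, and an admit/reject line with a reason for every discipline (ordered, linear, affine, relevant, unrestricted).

use counts: r: 1; f [bound]: 1; h [bound]: 0; g [bound]: 1
use order (left to right): g, r, f
typing: well-typed at R → (P → P → R) → P → R
ordered: ✗, needs weakening: h unused
linear: ✗, needs weakening: h unused
affine: ✓, r, f, h, g: no repeats, contraction unneeded
relevant: ✗, needs weakening: h unused
unrestricted: ✓, type-checks (R → (P → P → R) → P → R) and nothing is barred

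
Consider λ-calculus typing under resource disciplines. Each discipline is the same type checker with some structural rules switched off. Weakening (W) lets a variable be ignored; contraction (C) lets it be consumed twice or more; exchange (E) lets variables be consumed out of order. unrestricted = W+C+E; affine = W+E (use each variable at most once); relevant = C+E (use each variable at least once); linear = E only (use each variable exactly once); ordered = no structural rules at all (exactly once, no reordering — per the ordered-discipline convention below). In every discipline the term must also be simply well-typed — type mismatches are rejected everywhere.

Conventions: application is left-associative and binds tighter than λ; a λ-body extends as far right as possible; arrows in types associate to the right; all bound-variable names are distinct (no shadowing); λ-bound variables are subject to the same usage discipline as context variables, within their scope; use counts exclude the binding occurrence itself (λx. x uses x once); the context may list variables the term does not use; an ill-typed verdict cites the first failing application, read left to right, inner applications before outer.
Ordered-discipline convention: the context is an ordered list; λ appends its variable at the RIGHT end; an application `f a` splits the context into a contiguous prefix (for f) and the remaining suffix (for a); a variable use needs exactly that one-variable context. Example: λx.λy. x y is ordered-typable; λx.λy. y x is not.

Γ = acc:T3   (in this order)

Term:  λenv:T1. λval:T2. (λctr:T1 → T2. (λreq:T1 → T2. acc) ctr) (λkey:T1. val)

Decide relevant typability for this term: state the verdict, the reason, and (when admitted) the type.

no — env, req, key left unused
use counts: acc ×1, env (bound) ×0, val (bound) ×1, ctr (bound) ×1, req (bound) ×0, key (bound) ×0
left-to-right use order: acc, ctr, val
typing: ✓ — T1 → T2 → T3
all disciplines: ordered ✗, linear ✗, affine ✓, relevant ✗, unrestricted ✓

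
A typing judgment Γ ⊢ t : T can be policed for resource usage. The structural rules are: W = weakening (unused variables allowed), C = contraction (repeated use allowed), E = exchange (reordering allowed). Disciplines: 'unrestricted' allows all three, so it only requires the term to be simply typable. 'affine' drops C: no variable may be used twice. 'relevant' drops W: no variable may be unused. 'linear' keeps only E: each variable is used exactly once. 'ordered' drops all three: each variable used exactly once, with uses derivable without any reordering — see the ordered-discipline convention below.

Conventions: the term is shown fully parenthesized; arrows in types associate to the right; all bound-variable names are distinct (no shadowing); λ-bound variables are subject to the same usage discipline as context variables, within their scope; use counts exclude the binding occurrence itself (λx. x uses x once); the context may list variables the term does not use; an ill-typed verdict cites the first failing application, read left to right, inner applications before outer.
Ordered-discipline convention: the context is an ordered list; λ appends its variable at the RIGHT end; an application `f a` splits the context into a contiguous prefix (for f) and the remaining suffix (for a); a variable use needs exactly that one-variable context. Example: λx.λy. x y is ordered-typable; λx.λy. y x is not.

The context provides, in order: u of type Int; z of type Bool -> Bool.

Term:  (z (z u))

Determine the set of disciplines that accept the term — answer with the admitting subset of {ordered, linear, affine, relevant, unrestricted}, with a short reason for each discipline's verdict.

admitting disciplines: none
usage: u: 1×, z: 2×
left-to-right use order: z, z, u
typing: ill-typed: an argument Int mismatches the expected Bool
ordered: ✗ — a type mismatch blocks all five
linear: ✗ — the type mismatch rejects it
affine: ✗ — not simply typable
relevant: ✗ — fails simple typing
unrestricted: ✗ — a type mismatch blocks all five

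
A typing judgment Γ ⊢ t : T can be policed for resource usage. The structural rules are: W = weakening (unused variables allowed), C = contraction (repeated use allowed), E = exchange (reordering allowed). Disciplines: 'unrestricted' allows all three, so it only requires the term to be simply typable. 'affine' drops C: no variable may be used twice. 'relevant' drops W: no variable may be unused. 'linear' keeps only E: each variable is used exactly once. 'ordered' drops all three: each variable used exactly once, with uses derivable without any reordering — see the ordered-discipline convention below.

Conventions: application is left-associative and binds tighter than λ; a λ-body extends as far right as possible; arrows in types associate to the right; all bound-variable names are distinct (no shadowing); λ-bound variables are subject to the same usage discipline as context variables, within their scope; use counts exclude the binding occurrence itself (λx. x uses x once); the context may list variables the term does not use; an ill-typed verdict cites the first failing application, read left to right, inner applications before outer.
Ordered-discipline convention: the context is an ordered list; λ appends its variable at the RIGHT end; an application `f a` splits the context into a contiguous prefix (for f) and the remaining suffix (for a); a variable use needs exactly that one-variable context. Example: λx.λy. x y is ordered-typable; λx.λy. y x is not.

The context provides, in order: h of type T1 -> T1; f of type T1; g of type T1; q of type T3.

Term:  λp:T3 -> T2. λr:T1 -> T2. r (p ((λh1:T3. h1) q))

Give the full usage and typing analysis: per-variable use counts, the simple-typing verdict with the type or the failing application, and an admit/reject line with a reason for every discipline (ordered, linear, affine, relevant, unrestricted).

counts: h=0, f=0, g=0, q=1, p (bound)=1, r (bound)=1, h1 (bound)=1
uses in reading order: r, p, h1, q
typing: ill-typed: an application expects T1 but receives T2
ordered: ✗, fails simple typing
linear: ✗, a type mismatch blocks all five
affine: ✗, the type mismatch rejects it
relevant: ✗, not simply typable
unrestricted: ✗, fails simple typing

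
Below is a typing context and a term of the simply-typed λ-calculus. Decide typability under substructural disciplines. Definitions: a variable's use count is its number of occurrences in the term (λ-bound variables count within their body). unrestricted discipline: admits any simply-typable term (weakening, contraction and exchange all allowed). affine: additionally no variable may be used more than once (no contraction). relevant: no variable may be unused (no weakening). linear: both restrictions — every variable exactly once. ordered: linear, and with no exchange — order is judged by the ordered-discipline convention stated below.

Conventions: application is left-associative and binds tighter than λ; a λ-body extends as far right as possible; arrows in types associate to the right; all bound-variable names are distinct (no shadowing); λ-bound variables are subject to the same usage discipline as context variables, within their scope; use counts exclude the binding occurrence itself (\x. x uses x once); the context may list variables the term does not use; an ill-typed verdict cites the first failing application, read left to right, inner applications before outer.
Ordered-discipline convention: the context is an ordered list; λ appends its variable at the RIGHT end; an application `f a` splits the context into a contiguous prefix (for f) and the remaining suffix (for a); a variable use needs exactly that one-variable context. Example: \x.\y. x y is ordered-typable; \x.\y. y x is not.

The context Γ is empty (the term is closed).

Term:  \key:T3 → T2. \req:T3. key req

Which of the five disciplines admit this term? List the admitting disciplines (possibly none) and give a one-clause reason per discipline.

admitted by: ordered, linear, affine, relevant, unrestricted
counts: key (λ-bound): 1; req (λ-bound): 1
use order (left to right): key, req
typing: well-typed at (T3 → T2) → T3 → T2
ordered ✓ (one use each (key, req); ordered split holds)
linear ✓ (each of key, req used exactly once)
affine ✓ (key, req: no repeats, contraction unneeded)
relevant ✓ (key, req: all used, weakening unneeded)
unrestricted ✓ (simply typable at (T3 → T2) → T3 → T2; W, C, E all held)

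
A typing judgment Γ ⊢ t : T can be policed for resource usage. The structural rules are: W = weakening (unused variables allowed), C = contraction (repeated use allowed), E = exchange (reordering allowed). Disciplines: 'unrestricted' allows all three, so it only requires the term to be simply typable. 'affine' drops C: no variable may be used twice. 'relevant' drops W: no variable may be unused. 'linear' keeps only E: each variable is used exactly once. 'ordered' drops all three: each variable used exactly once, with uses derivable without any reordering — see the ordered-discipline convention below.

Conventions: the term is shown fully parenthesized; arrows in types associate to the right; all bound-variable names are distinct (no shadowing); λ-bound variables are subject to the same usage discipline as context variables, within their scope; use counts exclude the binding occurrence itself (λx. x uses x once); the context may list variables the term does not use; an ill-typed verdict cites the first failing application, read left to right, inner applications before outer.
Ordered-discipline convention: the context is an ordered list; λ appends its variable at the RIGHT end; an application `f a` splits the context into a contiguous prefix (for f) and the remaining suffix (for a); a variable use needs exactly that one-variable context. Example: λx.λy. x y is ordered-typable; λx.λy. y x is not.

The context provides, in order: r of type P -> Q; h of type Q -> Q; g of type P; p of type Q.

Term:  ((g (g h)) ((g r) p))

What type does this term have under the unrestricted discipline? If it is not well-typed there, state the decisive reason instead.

not well-typed under unrestricted — fails simple typing
counts: r: 1×, h: 1×, g: 3×, p: 1×
left-to-right use order: g, g, h, g, r, p
typing: ill-typed: can't apply a value of type P
across the five disciplines: ordered ✗, linear ✗, affine ✗, relevant ✗, unrestricted ✗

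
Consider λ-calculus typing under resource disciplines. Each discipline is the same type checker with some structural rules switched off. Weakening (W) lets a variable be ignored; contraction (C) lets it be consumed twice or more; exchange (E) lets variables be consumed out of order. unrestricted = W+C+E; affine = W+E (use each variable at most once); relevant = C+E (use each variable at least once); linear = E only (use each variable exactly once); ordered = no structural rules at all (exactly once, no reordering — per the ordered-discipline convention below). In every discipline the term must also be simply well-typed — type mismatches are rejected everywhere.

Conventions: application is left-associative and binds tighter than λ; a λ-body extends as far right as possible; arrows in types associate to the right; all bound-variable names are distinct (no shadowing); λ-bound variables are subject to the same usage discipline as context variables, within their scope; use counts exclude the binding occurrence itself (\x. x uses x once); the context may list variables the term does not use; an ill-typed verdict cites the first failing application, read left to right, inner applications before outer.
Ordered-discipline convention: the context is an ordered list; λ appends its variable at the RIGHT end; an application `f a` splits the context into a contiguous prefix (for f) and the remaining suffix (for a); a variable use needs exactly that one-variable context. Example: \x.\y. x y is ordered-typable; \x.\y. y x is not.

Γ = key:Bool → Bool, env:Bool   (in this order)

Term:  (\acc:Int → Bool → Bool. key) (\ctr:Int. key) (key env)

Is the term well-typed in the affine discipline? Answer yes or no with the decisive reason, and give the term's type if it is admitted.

no — repeated use of key ×3
variable uses: key=3, env=1, acc [bound]=0, ctr [bound]=0
order of uses: key, key, key, env
typing: the term checks, with type Bool
across the five disciplines: ordered ✗ | linear ✗ | affine ✗ | relevant ✗ | unrestricted ✓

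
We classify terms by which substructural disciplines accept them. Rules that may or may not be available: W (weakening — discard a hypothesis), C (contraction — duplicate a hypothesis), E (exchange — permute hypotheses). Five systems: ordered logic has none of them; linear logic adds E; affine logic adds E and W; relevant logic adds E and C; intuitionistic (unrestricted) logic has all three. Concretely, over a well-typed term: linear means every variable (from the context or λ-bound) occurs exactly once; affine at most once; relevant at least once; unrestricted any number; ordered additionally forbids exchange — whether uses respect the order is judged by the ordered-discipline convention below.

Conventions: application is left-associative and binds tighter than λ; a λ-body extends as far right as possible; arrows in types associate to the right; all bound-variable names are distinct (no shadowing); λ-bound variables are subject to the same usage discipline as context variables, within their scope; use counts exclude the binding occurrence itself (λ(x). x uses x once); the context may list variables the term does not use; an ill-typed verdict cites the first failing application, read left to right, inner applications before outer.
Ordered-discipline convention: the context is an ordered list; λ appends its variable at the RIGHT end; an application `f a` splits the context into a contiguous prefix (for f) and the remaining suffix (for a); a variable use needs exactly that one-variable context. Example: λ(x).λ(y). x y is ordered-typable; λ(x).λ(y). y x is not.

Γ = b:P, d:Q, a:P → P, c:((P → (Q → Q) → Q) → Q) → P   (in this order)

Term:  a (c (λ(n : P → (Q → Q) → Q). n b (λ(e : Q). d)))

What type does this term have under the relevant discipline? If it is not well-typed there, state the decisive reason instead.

not well-typed under relevant — needs weakening: e unused
usage: b: 1, d: 1, a: 1, c: 1, n (λ-bound): 1, e (λ-bound): 0
order of uses: a, c, n, b, d
typing: well-typed at P
across the five disciplines: ordered ✗; linear ✗; affine ✓; relevant ✗; unrestricted ✓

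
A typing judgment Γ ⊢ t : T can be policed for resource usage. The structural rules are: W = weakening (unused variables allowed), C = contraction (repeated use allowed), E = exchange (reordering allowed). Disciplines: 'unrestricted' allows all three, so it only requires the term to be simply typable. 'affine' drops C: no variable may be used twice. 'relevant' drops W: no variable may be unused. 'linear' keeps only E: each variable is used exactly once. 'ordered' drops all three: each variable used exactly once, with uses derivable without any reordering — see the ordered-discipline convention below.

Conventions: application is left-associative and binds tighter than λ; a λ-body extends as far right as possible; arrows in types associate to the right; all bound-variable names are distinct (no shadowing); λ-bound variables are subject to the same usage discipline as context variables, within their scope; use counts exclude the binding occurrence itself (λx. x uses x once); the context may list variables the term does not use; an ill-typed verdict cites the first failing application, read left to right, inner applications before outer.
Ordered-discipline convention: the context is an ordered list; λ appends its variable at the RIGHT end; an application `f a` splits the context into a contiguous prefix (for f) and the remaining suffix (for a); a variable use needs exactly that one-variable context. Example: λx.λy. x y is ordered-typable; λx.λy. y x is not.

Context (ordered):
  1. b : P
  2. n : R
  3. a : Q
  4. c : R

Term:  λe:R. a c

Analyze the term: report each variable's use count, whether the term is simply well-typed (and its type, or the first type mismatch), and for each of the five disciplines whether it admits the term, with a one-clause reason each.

variable uses: b: 0, n: 0, a: 1, c: 1, e [bound]: 0
order of uses: a, c
typing: ill-typed: non-arrow in function slot: Q
ordered: ✗, a type mismatch blocks all five
linear: ✗, the type mismatch rejects it
affine: ✗, not simply typable
relevant: ✗, fails simple typing
unrestricted: ✗, a type mismatch blocks all five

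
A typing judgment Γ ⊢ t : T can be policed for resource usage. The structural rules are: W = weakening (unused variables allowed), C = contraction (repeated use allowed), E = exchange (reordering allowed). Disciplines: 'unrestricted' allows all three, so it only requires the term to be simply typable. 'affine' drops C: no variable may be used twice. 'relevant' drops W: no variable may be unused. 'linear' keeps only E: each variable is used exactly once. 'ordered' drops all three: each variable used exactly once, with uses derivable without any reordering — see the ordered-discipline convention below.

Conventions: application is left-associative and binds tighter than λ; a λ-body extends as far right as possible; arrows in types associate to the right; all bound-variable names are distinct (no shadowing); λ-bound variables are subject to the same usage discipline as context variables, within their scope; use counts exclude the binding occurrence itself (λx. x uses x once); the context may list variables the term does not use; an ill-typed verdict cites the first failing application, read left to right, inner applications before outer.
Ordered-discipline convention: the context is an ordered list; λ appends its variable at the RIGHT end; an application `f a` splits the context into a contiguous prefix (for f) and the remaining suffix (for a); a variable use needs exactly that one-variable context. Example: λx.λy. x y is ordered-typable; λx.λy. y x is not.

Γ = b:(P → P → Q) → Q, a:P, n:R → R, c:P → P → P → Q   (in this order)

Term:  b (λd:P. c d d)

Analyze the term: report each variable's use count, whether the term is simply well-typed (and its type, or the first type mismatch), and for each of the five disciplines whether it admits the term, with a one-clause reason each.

use counts: b: 1×; a: 0×; n: 0×; c: 1×; d (λ-bound): 2×
use order (left to right): b, c, d, d
typing: well-typed — term : Q
ordered ✗ (uses contraction: d ×2; a, n left unused)
linear ✗ (uses contraction: d ×2; a, n left unused)
affine ✗ (uses contraction: d ×2)
relevant ✗ (a, n left unused)
unrestricted ✓ (typability at Q is all that's needed)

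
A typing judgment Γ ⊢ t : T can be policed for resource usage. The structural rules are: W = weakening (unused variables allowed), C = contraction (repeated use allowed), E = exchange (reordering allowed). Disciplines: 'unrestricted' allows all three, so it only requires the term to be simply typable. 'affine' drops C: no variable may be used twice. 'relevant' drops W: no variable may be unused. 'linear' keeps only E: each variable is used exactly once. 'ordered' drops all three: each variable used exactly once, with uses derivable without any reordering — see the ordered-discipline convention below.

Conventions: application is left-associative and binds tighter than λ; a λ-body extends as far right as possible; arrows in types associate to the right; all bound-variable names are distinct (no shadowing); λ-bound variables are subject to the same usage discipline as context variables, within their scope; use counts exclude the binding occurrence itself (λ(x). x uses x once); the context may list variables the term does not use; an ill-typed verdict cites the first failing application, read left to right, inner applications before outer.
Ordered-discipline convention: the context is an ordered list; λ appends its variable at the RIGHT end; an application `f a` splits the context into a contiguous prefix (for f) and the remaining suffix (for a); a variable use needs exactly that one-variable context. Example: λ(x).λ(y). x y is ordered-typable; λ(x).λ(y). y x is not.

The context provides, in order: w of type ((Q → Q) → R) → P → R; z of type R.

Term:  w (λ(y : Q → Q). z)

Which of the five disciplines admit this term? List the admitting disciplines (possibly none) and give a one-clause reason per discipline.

admitting disciplines: affine, unrestricted
counts: w=1, z=1, y [bound]=0
use order (left to right): w, z
typing: the term checks, with type P → R
ordered ✗ (needs weakening: y unused)
linear ✗ (needs weakening: y unused)
affine ✓ (no duplicate uses among w, z, y)
relevant ✗ (needs weakening: y unused)
unrestricted ✓ (well-typed at P → R; no restrictions here)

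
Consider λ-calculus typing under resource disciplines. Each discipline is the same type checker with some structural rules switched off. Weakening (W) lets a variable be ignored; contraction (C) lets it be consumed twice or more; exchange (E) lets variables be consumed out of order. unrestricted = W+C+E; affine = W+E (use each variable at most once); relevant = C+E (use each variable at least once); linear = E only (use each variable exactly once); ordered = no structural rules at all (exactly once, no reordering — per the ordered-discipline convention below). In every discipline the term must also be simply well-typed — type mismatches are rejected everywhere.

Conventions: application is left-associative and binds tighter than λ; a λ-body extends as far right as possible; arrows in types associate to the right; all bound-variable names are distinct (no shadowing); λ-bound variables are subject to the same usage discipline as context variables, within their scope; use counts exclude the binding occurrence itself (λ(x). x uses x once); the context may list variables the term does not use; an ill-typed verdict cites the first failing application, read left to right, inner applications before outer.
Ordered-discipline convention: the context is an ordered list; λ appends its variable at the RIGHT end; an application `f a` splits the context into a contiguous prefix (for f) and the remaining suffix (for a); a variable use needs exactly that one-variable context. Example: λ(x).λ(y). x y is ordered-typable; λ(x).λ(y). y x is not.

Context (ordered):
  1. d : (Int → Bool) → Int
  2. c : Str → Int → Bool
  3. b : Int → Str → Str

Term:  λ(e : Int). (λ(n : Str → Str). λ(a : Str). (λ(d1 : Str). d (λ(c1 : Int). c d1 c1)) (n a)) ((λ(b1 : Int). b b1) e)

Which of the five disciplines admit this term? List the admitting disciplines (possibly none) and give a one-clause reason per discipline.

admitted in: ordered, linear, affine, relevant, unrestricted
counts: d: 1×; c: 1×; b: 1×; e (bound): 1×; n (bound): 1×; a (bound): 1×; d1 (bound): 1×; c1 (bound): 1×; b1 (bound): 1×
order of uses: d, c, d1, c1, n, a, b, b1, e
typing: well-typed — term : Int → Str → Int
ordered: ✓ — single-use (d, c, b, e, n, a, d1, c1, b1), ordered derivation ok
linear: ✓ — d, c, b, e, n, a, d1, c1, b1: one use apiece
affine: ✓ — none of d, c, b, e, n, a, d1, c1, b1 used more than once
relevant: ✓ — at least one use each (d, c, b, e, n, a, d1, c1, b1)
unrestricted: ✓ — simply typable at Int → Str → Int; W, C, E all held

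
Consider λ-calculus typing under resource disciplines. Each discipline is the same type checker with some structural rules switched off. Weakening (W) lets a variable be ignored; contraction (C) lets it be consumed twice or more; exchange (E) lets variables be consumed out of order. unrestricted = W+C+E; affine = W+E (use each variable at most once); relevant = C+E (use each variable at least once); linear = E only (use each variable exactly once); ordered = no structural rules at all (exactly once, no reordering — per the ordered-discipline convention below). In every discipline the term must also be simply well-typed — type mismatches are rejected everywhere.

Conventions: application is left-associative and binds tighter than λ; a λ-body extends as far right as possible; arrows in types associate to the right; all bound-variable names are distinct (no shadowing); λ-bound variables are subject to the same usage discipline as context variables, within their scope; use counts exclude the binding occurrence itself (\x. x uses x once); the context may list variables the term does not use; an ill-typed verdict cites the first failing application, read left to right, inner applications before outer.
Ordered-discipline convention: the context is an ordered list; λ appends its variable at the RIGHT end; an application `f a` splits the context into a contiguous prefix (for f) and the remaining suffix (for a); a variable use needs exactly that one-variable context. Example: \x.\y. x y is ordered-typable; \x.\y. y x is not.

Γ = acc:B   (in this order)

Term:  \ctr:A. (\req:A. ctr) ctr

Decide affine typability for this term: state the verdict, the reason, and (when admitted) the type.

no — needs contraction — ctr ×2
variable uses: acc=0, ctr (λ-bound)=2, req (λ-bound)=0
left-to-right use order: ctr, ctr
typing: well-typed at A → A
across the five disciplines: ordered ✗, linear ✗, affine ✗, relevant ✗, unrestricted ✓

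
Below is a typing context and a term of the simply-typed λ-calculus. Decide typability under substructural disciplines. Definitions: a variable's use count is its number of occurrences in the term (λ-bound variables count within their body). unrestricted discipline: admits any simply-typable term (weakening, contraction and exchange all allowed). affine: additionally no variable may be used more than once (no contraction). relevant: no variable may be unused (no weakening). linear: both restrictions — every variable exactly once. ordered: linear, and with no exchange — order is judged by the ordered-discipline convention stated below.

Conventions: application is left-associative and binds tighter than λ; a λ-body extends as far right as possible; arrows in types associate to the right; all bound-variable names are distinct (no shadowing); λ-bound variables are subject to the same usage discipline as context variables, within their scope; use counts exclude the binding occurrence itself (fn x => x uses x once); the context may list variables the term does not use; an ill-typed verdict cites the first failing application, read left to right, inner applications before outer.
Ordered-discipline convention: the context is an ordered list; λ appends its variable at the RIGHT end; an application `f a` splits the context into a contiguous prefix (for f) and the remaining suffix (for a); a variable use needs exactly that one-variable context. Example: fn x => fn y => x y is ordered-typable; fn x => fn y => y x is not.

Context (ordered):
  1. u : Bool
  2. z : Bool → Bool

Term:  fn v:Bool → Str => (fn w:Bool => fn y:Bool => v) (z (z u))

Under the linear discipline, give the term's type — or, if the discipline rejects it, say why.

not well-typed under linear — repeated use of z ×2; needs weakening: w, y unused
counts: u: 1×, z: 2×, v [bound]: 1×, w [bound]: 0×, y [bound]: 0×
order of uses: v, z, z, u
typing: well-typed — term : (Bool → Str) → Bool → Bool → Str
summary: ordered ✗ | linear ✗ | affine ✗ | relevant ✗ | unrestricted ✓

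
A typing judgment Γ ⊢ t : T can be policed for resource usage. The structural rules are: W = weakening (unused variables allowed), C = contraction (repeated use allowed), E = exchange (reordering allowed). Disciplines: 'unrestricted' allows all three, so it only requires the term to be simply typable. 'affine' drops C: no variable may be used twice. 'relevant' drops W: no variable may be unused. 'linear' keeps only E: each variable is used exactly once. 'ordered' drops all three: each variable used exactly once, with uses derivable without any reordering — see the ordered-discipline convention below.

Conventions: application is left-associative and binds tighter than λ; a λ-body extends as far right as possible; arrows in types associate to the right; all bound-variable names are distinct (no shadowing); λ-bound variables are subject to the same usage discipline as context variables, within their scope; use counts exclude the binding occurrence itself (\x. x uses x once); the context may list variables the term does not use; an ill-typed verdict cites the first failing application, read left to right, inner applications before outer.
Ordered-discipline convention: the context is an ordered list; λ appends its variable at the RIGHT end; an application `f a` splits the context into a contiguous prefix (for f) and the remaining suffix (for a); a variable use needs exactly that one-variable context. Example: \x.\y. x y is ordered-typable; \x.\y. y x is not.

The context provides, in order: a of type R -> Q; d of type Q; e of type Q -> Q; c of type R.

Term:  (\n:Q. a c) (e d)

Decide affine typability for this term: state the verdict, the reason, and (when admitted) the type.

yes — none of a, d, e, c, n used more than once; term : Q
use counts: a=1, d=1, e=1, c=1, n (λ-bound)=0
order of uses: a, c, e, d
typing: ✓ — Q
summary: ordered ✗, linear ✗, affine ✓, relevant ✗, unrestricted ✓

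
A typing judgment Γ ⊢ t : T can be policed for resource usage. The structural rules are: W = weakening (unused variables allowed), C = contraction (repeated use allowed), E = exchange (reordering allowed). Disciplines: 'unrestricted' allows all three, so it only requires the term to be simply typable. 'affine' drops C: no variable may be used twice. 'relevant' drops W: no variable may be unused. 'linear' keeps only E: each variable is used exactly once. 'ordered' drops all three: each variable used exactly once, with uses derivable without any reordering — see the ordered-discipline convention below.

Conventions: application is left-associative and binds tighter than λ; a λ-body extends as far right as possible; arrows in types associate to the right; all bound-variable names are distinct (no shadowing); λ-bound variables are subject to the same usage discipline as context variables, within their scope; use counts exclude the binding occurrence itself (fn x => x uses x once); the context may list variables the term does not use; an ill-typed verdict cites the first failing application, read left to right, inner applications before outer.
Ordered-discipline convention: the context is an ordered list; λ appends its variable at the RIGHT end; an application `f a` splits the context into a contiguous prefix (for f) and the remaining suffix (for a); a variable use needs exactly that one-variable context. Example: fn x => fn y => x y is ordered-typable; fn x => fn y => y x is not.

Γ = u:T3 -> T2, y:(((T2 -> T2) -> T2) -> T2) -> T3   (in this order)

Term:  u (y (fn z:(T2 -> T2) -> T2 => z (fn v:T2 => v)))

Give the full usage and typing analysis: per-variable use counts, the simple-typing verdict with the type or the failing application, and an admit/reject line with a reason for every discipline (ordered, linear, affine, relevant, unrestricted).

variable uses: u=1, y=1, z [bound]=1, v [bound]=1
left-to-right use order: u, y, z, v
typing: well-typed — term : T2
ordered ✓ (u, y, z, v once each; derivable with no W/C/E)
linear ✓ (single use per variable (u, y, z, v))
affine ✓ (no duplicate uses among u, y, z, v)
relevant ✓ (u, y, z, v: all used, weakening unneeded)
unrestricted ✓ (simply typable at T2; W, C, E all held)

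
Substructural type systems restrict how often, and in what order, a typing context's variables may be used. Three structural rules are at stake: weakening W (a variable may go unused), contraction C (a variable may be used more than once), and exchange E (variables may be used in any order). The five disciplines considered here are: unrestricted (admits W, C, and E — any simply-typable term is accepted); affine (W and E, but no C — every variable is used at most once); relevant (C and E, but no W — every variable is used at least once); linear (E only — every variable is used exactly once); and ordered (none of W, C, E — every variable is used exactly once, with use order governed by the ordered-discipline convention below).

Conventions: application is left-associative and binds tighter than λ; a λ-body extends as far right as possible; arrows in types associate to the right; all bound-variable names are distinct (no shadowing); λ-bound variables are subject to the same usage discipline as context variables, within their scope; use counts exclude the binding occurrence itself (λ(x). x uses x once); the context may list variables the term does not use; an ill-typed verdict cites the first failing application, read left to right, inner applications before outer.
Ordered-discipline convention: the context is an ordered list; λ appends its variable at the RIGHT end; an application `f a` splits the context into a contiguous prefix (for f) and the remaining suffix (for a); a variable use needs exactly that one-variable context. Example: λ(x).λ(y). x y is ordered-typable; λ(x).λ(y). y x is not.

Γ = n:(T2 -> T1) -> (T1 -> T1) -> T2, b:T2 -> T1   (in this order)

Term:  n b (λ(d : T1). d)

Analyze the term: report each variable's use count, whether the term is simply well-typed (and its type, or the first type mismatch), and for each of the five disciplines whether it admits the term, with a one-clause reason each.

usage: n: 1×, b: 1×, d [bound]: 1×
left-to-right use order: n, b, d
typing: the term checks, with type T2
ordered ✓ (n, b, d once each; derivable with no W/C/E)
linear ✓ (each of n, b, d used exactly once)
affine ✓ (at most one use each (n, b, d))
relevant ✓ (at least one use each (n, b, d))
unrestricted ✓ (typability at T2 is all that's needed)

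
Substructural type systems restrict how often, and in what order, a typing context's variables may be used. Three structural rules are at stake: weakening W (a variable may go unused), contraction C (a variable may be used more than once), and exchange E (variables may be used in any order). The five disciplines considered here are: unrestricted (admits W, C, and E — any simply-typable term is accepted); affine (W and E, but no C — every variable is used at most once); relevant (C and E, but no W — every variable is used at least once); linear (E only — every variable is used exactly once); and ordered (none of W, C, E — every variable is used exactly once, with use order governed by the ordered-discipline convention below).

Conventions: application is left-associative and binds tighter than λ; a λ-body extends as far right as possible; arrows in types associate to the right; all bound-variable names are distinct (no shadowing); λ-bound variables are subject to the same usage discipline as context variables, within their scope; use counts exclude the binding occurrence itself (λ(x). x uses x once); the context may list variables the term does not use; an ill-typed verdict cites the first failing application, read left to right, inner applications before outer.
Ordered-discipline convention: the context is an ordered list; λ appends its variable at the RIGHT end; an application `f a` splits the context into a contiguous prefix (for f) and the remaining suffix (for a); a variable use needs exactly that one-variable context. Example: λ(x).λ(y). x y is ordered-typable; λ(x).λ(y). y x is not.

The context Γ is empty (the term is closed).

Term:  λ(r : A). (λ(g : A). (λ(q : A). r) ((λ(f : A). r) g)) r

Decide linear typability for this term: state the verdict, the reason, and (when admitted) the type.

no — needs contraction — r ×3; q, f never used (weakening)
counts: r (λ-bound): 3; g (λ-bound): 1; q (λ-bound): 0; f (λ-bound): 0
order of uses: r, r, g, r
typing: well-typed — term : A -> A
all disciplines: ordered ✗ | linear ✗ | affine ✗ | relevant ✗ | unrestricted ✓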